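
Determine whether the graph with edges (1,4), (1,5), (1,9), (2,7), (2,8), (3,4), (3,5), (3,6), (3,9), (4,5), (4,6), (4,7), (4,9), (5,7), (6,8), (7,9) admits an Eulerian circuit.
No (2 vertices have odd degree: {1, 6}; Eulerian circuit requires 0)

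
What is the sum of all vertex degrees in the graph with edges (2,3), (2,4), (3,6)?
6 (handshake: sum of degrees = 2|E| = 2 x 3 = 6)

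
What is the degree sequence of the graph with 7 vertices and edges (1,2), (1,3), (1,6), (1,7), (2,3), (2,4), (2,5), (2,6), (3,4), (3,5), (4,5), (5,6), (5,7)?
[5, 5, 4, 4, 3, 3, 2] (degrees: deg(1)=4, deg(2)=5, deg(3)=4, deg(4)=3, deg(5)=5, deg(6)=3, deg(7)=2)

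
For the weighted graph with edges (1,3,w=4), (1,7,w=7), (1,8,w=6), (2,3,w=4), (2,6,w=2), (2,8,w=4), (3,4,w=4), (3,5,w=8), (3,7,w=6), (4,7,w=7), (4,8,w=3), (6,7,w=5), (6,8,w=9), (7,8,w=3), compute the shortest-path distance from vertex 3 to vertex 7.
6 (path: 3 -> 7; weights 6 = 6)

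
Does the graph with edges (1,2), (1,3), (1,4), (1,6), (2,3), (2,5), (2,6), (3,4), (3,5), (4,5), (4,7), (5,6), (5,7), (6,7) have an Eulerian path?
Yes (the graph is connected and exactly 2 vertices have odd degree: {5, 7}; any Eulerian path must start and end at those)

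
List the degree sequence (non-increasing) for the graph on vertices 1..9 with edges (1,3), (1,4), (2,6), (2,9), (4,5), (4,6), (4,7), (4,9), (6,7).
[5, 3, 2, 2, 2, 2, 1, 1, 0] (degrees: deg(1)=2, deg(2)=2, deg(3)=1, deg(4)=5, deg(5)=1, deg(6)=3, deg(7)=2, deg(8)=0, deg(9)=2)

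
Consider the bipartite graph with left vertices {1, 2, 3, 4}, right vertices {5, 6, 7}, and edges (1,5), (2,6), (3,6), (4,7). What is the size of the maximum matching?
3 (matching: (1,5), (2,6), (4,7); upper bound min(|L|,|R|) = min(4,3) = 3)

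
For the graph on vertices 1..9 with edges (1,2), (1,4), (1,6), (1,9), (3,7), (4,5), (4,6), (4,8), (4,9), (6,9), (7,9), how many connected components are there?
1 (components: {1, 2, 3, 4, 5, 6, 7, 8, 9})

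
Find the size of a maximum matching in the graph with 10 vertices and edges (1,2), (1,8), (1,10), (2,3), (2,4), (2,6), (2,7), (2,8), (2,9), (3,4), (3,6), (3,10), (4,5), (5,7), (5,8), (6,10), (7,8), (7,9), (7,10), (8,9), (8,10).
5 (matching: (1,2), (3,6), (4,5), (7,9), (8,10); upper bound floor(n/2) = floor(10/2) = 5)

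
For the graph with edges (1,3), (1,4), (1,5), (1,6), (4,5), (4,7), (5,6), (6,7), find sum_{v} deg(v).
16 (handshake: sum of degrees = 2|E| = 2 x 8 = 16)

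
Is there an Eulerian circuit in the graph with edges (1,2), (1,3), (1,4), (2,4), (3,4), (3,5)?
No (4 vertices have odd degree: {1, 3, 4, 5}; Eulerian circuit requires 0)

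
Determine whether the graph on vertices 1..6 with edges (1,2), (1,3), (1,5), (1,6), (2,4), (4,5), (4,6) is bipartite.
Yes. Partition: {1, 4}, {2, 3, 5, 6}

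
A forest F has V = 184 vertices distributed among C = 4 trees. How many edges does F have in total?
180 (Each of the 4 component trees on V_i vertices has V_i - 1 edges; summing gives V - C = 184 - 4 = 180)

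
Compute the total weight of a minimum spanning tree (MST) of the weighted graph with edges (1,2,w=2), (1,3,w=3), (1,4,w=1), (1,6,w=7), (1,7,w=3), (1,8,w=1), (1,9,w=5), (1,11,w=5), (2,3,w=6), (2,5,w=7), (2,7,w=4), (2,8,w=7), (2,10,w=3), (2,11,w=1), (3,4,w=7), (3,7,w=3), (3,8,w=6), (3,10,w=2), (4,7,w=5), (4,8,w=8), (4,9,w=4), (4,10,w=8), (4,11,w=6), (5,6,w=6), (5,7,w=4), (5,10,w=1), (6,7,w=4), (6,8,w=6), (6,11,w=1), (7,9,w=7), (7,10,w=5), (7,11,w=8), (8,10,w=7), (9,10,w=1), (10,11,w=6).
16 (MST edges: (1,2,w=2), (1,3,w=3), (1,4,w=1), (1,7,w=3), (1,8,w=1), (2,11,w=1), (3,10,w=2), (5,10,w=1), (6,11,w=1), (9,10,w=1); sum of weights 2 + 3 + 1 + 3 + 1 + 1 + 2 + 1 + 1 + 1 = 16)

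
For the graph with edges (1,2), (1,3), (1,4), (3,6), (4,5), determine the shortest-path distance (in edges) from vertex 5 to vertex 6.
4 (path: 5 -> 4 -> 1 -> 3 -> 6, 4 edges)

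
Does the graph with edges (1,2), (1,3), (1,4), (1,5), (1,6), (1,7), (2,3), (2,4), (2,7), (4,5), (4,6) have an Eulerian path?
Yes — and in fact it has an Eulerian circuit (the graph is connected and all 7 vertices have even degree)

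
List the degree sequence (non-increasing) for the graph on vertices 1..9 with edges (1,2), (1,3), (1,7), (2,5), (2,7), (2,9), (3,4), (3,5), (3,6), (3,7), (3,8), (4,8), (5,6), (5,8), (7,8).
[6, 4, 4, 4, 4, 3, 2, 2, 1] (degrees: deg(1)=3, deg(2)=4, deg(3)=6, deg(4)=2, deg(5)=4, deg(6)=2, deg(7)=4, deg(8)=4, deg(9)=1)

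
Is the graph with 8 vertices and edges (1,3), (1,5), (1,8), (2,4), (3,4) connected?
No, it has 3 components: {1, 2, 3, 4, 5, 8}, {6}, {7}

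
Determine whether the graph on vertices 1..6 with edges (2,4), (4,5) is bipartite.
Yes. Partition: {1, 2, 3, 5, 6}, {4}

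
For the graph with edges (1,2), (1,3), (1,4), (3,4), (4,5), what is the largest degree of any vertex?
3 (attained at vertices 1, 4)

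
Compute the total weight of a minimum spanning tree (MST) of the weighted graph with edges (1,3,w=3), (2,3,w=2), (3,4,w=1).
6 (MST edges: (1,3,w=3), (2,3,w=2), (3,4,w=1); sum of weights 3 + 2 + 1 = 6)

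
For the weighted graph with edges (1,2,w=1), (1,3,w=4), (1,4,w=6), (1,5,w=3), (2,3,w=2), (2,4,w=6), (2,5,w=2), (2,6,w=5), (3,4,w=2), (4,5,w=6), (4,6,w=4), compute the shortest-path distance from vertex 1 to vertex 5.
3 (path: 1 -> 5; weights 3 = 3)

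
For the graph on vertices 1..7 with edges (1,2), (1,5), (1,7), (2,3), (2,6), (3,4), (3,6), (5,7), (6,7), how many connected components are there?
1 (components: {1, 2, 3, 4, 5, 6, 7})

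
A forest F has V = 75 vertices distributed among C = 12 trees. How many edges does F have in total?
63 (Each of the 12 component trees on V_i vertices has V_i - 1 edges; summing gives V - C = 75 - 12 = 63)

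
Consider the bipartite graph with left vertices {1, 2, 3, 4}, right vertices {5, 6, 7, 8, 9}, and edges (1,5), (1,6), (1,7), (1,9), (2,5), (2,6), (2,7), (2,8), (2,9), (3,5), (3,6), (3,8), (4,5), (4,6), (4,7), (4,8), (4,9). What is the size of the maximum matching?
4 (matching: (1,9), (2,8), (3,6), (4,7); upper bound min(|L|,|R|) = min(4,5) = 4)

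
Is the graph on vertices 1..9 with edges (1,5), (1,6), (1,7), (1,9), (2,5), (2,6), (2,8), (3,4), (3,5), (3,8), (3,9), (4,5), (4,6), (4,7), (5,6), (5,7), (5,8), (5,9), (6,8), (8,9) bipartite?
No (odd cycle of length 3: 7 -> 1 -> 5 -> 7)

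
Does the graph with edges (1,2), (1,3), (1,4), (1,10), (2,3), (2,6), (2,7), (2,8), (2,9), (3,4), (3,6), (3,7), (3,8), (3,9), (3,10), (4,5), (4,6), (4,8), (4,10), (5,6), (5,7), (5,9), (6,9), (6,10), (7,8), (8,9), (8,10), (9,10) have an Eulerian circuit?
Yes (the graph is connected and all 10 vertices have even degree)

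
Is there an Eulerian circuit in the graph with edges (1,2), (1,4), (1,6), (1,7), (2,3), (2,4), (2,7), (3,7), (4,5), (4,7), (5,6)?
Yes (the graph is connected and all 7 vertices have even degree)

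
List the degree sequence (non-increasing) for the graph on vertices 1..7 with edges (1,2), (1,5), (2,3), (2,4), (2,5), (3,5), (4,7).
[4, 3, 2, 2, 2, 1, 0] (degrees: deg(1)=2, deg(2)=4, deg(3)=2, deg(4)=2, deg(5)=3, deg(6)=0, deg(7)=1)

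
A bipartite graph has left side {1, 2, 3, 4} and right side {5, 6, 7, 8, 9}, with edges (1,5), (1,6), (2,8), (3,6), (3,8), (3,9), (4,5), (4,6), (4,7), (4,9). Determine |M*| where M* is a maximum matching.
4 (matching: (1,6), (2,8), (3,9), (4,7); upper bound min(|L|,|R|) = min(4,5) = 4)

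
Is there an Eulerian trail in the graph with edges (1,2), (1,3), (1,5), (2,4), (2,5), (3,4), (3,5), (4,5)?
No (4 vertices have odd degree: {1, 2, 3, 4}; Eulerian path requires 0 or 2)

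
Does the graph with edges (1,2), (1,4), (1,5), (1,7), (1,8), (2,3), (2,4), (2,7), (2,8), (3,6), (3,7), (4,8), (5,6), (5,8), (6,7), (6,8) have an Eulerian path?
No (6 vertices have odd degree: {1, 2, 3, 4, 5, 8}; Eulerian path requires 0 or 2)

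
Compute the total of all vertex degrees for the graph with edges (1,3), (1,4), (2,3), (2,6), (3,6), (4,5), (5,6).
14 (handshake: sum of degrees = 2|E| = 2 x 7 = 14)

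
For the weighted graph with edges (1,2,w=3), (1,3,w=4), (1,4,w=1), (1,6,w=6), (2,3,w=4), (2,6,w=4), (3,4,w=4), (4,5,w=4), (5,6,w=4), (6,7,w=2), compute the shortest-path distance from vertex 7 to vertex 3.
10 (path: 7 -> 6 -> 2 -> 3; weights 2 + 4 + 4 = 10)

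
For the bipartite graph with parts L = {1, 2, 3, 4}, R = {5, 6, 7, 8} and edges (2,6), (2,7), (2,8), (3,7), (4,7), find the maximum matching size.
2 (matching: (2,8), (3,7); upper bound min(|L|,|R|) = min(4,4) = 4)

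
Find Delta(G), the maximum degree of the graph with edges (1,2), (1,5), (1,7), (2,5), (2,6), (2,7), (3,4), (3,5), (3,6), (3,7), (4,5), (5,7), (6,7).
5 (attained at vertices 5, 7)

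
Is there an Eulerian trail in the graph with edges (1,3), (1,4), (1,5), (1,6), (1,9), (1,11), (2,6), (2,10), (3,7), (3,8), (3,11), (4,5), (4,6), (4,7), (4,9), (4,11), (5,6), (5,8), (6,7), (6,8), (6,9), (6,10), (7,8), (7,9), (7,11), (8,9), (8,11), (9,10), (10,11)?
Yes — and in fact it has an Eulerian circuit (the graph is connected and all 11 vertices have even degree)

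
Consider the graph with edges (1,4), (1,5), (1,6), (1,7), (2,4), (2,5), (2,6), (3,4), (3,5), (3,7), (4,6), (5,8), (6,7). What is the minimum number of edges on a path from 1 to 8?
2 (path: 1 -> 5 -> 8, 2 edges)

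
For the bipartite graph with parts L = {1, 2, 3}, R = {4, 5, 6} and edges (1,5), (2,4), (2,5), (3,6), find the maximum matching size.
3 (matching: (1,5), (2,4), (3,6); upper bound min(|L|,|R|) = min(3,3) = 3)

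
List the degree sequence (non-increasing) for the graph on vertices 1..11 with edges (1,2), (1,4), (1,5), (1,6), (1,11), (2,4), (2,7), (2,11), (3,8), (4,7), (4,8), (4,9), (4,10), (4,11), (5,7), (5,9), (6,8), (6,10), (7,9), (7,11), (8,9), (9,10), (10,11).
[7, 5, 5, 5, 5, 4, 4, 4, 3, 3, 1] (degrees: deg(1)=5, deg(2)=4, deg(3)=1, deg(4)=7, deg(5)=3, deg(6)=3, deg(7)=5, deg(8)=4, deg(9)=5, deg(10)=4, deg(11)=5)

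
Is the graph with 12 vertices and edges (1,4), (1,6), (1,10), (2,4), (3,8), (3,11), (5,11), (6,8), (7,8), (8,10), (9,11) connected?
No, it has 2 components: {1, 2, 3, 4, 5, 6, 7, 8, 9, 10, 11}, {12}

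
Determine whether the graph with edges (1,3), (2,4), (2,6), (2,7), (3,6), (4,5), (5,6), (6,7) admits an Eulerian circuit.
No (2 vertices have odd degree: {1, 2}; Eulerian circuit requires 0)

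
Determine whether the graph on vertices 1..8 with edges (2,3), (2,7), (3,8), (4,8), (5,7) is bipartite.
Yes. Partition: {1, 2, 5, 6, 8}, {3, 4, 7}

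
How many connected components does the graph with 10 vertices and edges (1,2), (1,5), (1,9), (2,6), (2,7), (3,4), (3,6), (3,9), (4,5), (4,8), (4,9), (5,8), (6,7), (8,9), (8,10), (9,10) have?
1 (components: {1, 2, 3, 4, 5, 6, 7, 8, 9, 10})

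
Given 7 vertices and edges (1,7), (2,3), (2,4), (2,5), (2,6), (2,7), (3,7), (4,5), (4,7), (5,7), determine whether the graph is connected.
Yes (BFS from 1 visits [1, 7, 2, 3, 4, 5, 6] — all 7 vertices reached)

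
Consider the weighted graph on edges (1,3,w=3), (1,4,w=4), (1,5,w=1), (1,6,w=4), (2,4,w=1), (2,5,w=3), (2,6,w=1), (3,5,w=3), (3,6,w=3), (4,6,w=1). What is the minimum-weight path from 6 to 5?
4 (path: 6 -> 2 -> 5; weights 1 + 3 = 4)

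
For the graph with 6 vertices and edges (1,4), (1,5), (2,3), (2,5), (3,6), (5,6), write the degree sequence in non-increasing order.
[3, 2, 2, 2, 2, 1] (degrees: deg(1)=2, deg(2)=2, deg(3)=2, deg(4)=1, deg(5)=3, deg(6)=2)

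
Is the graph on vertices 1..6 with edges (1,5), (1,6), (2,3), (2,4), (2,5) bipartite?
Yes. Partition: {1, 2}, {3, 4, 5, 6}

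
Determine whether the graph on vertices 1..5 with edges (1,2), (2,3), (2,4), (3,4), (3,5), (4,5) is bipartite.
No (odd cycle of length 3: 3 -> 2 -> 4 -> 3)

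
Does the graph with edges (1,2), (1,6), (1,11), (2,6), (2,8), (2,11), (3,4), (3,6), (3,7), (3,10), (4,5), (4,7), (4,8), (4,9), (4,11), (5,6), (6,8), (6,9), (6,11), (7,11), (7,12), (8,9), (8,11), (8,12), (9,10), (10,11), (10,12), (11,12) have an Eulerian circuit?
No (2 vertices have odd degree: {1, 6}; Eulerian circuit requires 0)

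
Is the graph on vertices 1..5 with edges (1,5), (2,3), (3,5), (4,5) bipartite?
Yes. Partition: {1, 3, 4}, {2, 5}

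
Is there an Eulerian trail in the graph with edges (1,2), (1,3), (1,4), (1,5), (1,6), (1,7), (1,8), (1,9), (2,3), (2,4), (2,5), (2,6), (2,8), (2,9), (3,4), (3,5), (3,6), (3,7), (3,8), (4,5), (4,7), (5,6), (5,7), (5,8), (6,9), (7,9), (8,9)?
No (8 vertices have odd degree: {2, 3, 4, 5, 6, 7, 8, 9}; Eulerian path requires 0 or 2)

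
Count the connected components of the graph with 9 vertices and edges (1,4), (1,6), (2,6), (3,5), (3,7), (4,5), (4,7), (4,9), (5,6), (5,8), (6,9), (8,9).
1 (components: {1, 2, 3, 4, 5, 6, 7, 8, 9})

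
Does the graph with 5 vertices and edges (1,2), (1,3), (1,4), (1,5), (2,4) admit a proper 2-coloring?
No (odd cycle of length 3: 4 -> 1 -> 2 -> 4)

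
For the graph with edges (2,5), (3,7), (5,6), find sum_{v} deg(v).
6 (handshake: sum of degrees = 2|E| = 2 x 3 = 6)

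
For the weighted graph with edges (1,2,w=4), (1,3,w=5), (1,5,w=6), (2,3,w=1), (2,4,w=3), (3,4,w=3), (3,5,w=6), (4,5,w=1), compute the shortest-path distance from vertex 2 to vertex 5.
4 (path: 2 -> 4 -> 5; weights 3 + 1 = 4)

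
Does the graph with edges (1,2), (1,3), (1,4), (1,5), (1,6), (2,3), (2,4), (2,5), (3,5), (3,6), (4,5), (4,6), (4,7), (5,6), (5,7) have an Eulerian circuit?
No (2 vertices have odd degree: {1, 4}; Eulerian circuit requires 0)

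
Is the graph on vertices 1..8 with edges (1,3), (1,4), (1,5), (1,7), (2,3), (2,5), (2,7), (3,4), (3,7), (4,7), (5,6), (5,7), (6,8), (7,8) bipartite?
No (odd cycle of length 3: 7 -> 1 -> 3 -> 7)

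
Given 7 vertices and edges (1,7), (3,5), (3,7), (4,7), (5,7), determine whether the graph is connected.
No, it has 3 components: {1, 3, 4, 5, 7}, {2}, {6}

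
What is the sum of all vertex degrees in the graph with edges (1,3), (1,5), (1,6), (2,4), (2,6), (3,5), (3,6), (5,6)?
16 (handshake: sum of degrees = 2|E| = 2 x 8 = 16)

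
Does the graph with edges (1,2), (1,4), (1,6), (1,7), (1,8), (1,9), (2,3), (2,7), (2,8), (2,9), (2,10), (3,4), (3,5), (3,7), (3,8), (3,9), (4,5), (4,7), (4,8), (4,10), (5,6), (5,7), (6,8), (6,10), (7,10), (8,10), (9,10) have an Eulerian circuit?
Yes (the graph is connected and all 10 vertices have even degree)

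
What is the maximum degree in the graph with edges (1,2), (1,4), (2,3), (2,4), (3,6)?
3 (attained at vertex 2)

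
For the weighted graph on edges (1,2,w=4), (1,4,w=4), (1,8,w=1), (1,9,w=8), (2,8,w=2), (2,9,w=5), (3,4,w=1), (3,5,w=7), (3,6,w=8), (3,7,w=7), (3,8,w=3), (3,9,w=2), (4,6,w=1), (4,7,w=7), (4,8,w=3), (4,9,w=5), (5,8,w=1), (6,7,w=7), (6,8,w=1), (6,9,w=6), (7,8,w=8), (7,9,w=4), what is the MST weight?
13 (MST edges: (1,8,w=1), (2,8,w=2), (3,4,w=1), (3,9,w=2), (4,6,w=1), (5,8,w=1), (6,8,w=1), (7,9,w=4); sum of weights 1 + 2 + 1 + 2 + 1 + 1 + 1 + 4 = 13)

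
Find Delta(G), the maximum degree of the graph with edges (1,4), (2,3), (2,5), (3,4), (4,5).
3 (attained at vertex 4)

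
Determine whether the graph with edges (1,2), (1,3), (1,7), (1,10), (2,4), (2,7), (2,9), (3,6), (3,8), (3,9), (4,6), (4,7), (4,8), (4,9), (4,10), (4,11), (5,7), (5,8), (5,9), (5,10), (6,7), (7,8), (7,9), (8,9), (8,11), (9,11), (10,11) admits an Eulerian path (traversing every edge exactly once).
No (4 vertices have odd degree: {4, 6, 7, 9}; Eulerian path requires 0 or 2)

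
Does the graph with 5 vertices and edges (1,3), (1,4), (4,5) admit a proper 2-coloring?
Yes. Partition: {1, 2, 5}, {3, 4}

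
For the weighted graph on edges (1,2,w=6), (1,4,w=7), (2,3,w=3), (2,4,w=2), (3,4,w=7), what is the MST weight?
11 (MST edges: (1,2,w=6), (2,3,w=3), (2,4,w=2); sum of weights 6 + 3 + 2 = 11)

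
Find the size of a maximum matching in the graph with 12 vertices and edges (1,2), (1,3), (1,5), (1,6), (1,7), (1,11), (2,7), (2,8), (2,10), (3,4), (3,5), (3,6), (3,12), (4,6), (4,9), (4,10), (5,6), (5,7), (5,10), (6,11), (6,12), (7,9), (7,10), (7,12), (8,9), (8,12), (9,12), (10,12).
6 (matching: (1,11), (2,8), (3,6), (4,9), (5,10), (7,12); upper bound floor(n/2) = floor(12/2) = 6)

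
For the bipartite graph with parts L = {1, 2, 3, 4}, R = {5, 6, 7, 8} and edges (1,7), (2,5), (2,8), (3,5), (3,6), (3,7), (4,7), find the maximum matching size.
3 (matching: (1,7), (2,8), (3,6); upper bound min(|L|,|R|) = min(4,4) = 4)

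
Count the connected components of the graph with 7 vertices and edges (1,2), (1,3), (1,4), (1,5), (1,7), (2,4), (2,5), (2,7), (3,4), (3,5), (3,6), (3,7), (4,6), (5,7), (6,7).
1 (components: {1, 2, 3, 4, 5, 6, 7})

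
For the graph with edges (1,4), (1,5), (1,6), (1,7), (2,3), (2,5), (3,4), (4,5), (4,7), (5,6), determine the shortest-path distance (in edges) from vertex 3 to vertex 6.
3 (path: 3 -> 2 -> 5 -> 6, 3 edges)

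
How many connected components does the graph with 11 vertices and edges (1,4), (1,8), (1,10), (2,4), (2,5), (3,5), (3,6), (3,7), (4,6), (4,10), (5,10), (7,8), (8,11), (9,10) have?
1 (components: {1, 2, 3, 4, 5, 6, 7, 8, 9, 10, 11})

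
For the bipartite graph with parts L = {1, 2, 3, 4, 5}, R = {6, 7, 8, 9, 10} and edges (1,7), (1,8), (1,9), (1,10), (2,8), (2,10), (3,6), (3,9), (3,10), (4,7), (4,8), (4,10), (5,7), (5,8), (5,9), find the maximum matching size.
5 (matching: (1,10), (2,8), (3,6), (4,7), (5,9); upper bound min(|L|,|R|) = min(5,5) = 5)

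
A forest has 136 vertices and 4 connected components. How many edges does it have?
132 (Each of the 4 component trees on V_i vertices has V_i - 1 edges; summing gives V - C = 136 - 4 = 132)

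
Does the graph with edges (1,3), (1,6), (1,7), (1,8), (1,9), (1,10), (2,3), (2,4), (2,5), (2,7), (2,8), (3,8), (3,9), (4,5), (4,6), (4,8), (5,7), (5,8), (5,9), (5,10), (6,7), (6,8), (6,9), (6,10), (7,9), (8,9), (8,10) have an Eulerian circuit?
No (2 vertices have odd degree: {2, 7}; Eulerian circuit requires 0)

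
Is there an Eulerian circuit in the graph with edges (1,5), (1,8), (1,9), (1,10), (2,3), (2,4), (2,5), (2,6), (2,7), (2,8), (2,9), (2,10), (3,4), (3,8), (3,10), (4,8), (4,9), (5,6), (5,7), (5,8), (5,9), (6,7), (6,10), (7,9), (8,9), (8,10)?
No (2 vertices have odd degree: {8, 10}; Eulerian circuit requires 0)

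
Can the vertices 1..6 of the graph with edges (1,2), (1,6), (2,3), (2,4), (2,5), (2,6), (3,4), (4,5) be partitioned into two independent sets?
No (odd cycle of length 3: 2 -> 1 -> 6 -> 2)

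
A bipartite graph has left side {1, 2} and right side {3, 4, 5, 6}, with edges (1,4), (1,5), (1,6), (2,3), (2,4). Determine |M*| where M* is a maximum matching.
2 (matching: (1,6), (2,4); upper bound min(|L|,|R|) = min(2,4) = 2)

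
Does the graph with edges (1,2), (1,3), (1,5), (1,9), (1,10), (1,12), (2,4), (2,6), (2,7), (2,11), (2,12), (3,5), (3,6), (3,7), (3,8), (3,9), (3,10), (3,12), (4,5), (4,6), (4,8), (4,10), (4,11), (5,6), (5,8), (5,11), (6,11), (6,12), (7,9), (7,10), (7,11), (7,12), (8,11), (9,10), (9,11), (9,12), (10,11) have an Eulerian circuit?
Yes (the graph is connected and all 12 vertices have even degree)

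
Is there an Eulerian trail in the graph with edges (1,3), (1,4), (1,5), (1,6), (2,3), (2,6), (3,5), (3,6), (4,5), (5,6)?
Yes — and in fact it has an Eulerian circuit (the graph is connected and all 6 vertices have even degree)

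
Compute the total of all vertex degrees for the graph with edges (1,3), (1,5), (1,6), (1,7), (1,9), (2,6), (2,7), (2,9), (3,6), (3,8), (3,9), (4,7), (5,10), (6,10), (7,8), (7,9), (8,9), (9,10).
36 (handshake: sum of degrees = 2|E| = 2 x 18 = 36)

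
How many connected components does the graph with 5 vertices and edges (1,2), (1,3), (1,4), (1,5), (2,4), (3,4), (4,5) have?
1 (components: {1, 2, 3, 4, 5})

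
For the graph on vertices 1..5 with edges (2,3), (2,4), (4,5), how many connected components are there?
2 (components: {1}, {2, 3, 4, 5})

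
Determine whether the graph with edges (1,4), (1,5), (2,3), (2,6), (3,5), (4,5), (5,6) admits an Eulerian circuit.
Yes (the graph is connected and all 6 vertices have even degree)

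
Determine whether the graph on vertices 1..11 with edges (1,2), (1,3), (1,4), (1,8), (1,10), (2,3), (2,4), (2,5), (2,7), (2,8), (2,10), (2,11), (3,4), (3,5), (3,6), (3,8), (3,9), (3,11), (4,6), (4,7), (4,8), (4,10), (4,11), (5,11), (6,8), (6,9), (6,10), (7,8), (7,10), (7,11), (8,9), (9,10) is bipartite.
No (odd cycle of length 3: 2 -> 1 -> 4 -> 2)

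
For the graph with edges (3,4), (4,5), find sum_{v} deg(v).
4 (handshake: sum of degrees = 2|E| = 2 x 2 = 4)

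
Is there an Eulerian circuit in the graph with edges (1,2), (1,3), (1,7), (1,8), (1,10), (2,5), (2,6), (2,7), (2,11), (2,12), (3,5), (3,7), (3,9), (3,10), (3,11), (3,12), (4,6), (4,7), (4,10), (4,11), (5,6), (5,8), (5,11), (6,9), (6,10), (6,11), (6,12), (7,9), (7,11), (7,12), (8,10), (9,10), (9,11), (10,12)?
No (10 vertices have odd degree: {1, 3, 5, 6, 7, 8, 9, 10, 11, 12}; Eulerian circuit requires 0)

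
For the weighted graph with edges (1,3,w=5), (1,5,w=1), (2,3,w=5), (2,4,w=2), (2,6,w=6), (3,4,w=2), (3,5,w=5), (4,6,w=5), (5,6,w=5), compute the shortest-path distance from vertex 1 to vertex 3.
5 (path: 1 -> 3; weights 5 = 5)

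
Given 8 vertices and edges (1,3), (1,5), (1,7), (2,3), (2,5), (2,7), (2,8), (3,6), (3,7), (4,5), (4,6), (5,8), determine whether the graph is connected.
Yes (BFS from 1 visits [1, 3, 5, 7, 2, 6, 4, 8] — all 8 vertices reached)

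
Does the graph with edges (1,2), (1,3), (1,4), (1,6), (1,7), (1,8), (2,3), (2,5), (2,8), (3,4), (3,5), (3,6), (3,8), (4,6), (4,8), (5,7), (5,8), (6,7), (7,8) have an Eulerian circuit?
Yes (the graph is connected and all 8 vertices have even degree)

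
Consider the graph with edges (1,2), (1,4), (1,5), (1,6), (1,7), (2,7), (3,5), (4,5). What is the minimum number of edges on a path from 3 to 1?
2 (path: 3 -> 5 -> 1, 2 edges)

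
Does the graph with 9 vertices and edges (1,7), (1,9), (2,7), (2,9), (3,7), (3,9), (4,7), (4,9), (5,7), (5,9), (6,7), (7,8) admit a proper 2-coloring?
Yes. Partition: {1, 2, 3, 4, 5, 6, 8}, {7, 9}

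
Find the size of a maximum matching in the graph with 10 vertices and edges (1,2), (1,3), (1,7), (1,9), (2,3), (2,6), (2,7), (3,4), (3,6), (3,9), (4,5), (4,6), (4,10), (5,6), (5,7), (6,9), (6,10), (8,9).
5 (matching: (1,3), (2,7), (4,10), (5,6), (8,9); upper bound floor(n/2) = floor(10/2) = 5)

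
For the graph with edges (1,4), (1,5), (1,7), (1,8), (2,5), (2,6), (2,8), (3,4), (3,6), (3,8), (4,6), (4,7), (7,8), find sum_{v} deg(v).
26 (handshake: sum of degrees = 2|E| = 2 x 13 = 26)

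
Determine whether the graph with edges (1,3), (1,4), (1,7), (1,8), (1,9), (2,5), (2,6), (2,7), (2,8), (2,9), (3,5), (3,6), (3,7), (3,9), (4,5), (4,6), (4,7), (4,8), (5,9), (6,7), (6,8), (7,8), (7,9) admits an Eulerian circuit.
No (8 vertices have odd degree: {1, 2, 3, 4, 6, 7, 8, 9}; Eulerian circuit requires 0)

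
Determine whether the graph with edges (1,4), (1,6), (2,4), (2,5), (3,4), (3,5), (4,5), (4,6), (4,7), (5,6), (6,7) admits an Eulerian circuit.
Yes (the graph is connected and all 7 vertices have even degree)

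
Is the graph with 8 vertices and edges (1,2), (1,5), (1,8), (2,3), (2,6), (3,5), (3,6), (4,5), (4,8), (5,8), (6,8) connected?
No, it has 2 components: {1, 2, 3, 4, 5, 6, 8}, {7}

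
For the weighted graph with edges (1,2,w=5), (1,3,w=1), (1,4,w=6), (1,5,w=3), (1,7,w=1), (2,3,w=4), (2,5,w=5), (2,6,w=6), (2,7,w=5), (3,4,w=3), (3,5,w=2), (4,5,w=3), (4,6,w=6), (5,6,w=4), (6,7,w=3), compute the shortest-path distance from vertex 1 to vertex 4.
4 (path: 1 -> 3 -> 4; weights 1 + 3 = 4)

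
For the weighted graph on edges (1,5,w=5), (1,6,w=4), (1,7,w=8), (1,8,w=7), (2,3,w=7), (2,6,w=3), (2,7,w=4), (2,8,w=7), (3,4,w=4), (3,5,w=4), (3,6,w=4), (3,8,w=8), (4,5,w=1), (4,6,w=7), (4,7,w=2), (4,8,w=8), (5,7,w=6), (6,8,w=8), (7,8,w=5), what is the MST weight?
23 (MST edges: (1,6,w=4), (2,6,w=3), (2,7,w=4), (3,6,w=4), (4,5,w=1), (4,7,w=2), (7,8,w=5); sum of weights 4 + 3 + 4 + 4 + 1 + 2 + 5 = 23)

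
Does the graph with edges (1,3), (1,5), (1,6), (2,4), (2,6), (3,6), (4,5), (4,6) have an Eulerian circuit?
No (2 vertices have odd degree: {1, 4}; Eulerian circuit requires 0)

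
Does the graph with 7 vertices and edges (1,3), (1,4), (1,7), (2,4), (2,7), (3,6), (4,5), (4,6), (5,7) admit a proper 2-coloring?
Yes. Partition: {1, 2, 5, 6}, {3, 4, 7}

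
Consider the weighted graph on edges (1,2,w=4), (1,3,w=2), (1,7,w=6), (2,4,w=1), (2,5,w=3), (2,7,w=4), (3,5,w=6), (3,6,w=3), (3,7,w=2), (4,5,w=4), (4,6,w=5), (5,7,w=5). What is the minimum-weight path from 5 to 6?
9 (path: 5 -> 3 -> 6; weights 6 + 3 = 9)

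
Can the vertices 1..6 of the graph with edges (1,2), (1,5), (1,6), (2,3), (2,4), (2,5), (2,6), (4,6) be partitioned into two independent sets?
No (odd cycle of length 3: 5 -> 1 -> 2 -> 5)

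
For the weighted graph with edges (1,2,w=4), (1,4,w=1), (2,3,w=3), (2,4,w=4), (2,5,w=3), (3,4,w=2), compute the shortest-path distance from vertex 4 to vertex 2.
4 (path: 4 -> 2; weights 4 = 4)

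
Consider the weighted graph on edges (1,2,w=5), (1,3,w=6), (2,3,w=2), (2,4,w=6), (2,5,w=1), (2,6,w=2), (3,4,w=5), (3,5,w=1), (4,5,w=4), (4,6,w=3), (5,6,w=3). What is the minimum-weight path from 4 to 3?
5 (path: 4 -> 3; weights 5 = 5)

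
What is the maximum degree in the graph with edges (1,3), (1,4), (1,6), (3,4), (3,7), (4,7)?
3 (attained at vertices 1, 3, 4)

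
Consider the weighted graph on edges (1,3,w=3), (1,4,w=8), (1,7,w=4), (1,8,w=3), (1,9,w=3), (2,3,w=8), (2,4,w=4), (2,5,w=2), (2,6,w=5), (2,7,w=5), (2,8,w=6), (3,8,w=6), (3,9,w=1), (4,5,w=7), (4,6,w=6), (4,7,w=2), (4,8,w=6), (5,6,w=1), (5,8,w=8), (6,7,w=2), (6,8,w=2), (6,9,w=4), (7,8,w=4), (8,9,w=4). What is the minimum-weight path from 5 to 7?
3 (path: 5 -> 6 -> 7; weights 1 + 2 = 3)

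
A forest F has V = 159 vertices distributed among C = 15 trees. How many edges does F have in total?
144 (Each of the 15 component trees on V_i vertices has V_i - 1 edges; summing gives V - C = 159 - 15 = 144)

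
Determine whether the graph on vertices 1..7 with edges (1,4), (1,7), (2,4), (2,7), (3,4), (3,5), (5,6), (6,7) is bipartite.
Yes. Partition: {1, 2, 3, 6}, {4, 5, 7}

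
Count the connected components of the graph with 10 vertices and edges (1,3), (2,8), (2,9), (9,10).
6 (components: {1, 3}, {2, 8, 9, 10}, {4}, {5}, {6}, {7})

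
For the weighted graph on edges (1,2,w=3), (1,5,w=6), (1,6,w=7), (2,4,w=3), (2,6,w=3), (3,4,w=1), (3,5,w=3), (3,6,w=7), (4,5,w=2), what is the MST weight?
12 (MST edges: (1,2,w=3), (2,4,w=3), (2,6,w=3), (3,4,w=1), (4,5,w=2); sum of weights 3 + 3 + 3 + 1 + 2 = 12)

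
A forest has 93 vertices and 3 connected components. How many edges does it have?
90 (Each of the 3 component trees on V_i vertices has V_i - 1 edges; summing gives V - C = 93 - 3 = 90)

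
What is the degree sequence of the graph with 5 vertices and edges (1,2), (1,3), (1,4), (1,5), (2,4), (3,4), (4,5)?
[4, 4, 2, 2, 2] (degrees: deg(1)=4, deg(2)=2, deg(3)=2, deg(4)=4, deg(5)=2)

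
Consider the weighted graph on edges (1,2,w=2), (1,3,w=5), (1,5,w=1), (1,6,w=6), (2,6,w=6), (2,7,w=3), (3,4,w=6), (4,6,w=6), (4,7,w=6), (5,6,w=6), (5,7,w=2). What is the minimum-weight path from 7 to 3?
8 (path: 7 -> 5 -> 1 -> 3; weights 2 + 1 + 5 = 8)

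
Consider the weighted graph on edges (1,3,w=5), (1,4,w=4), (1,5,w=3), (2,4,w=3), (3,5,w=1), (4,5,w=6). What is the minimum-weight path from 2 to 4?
3 (path: 2 -> 4; weights 3 = 3)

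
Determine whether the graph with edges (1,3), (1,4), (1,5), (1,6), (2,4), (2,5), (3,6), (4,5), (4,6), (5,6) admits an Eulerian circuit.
Yes (the graph is connected and all 6 vertices have even degree)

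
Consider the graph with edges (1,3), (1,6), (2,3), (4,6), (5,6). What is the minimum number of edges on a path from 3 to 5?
3 (path: 3 -> 1 -> 6 -> 5, 3 edges)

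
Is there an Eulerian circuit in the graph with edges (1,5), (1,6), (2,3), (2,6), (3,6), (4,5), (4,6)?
Yes (the graph is connected and all 6 vertices have even degree)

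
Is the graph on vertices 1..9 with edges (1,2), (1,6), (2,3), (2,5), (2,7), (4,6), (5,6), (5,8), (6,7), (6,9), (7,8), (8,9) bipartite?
Yes. Partition: {1, 3, 4, 5, 7, 9}, {2, 6, 8}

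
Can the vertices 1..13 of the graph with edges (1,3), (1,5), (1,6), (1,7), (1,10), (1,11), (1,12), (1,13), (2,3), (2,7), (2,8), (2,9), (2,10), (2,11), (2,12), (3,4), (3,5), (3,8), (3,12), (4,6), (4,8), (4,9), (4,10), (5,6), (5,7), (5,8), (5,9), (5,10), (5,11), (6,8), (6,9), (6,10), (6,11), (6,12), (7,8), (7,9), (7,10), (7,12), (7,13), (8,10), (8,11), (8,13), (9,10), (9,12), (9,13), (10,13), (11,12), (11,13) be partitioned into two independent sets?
No (odd cycle of length 3: 13 -> 1 -> 7 -> 13)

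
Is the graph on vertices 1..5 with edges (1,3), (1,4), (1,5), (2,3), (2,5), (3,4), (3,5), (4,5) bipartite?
No (odd cycle of length 3: 4 -> 1 -> 3 -> 4)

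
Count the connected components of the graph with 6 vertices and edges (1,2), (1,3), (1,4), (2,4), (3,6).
2 (components: {1, 2, 3, 4, 6}, {5})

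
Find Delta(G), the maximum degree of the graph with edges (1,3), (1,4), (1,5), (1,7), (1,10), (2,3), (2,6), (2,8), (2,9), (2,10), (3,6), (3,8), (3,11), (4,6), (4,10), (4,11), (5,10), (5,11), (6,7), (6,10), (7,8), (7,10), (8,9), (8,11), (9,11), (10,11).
7 (attained at vertex 10)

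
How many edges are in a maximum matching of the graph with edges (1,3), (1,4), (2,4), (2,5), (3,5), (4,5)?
2 (matching: (1,4), (2,5); upper bound floor(n/2) = floor(5/2) = 2)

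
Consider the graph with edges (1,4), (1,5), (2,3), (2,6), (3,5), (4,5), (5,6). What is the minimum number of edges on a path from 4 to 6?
2 (path: 4 -> 5 -> 6, 2 edges)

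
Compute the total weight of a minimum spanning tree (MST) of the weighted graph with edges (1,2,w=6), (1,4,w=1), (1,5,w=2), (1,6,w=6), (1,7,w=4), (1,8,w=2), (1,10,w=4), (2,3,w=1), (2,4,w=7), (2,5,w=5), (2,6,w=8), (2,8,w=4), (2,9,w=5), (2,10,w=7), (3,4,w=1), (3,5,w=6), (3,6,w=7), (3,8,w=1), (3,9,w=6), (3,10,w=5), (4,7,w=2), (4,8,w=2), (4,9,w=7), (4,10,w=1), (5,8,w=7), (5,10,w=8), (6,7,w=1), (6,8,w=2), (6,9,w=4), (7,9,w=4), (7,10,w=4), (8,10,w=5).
14 (MST edges: (1,4,w=1), (1,5,w=2), (2,3,w=1), (3,4,w=1), (3,8,w=1), (4,7,w=2), (4,10,w=1), (6,7,w=1), (6,9,w=4); sum of weights 1 + 2 + 1 + 1 + 1 + 2 + 1 + 1 + 4 = 14)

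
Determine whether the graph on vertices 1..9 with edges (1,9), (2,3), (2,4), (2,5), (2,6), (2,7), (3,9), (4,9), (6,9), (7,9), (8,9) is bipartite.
Yes. Partition: {1, 3, 4, 5, 6, 7, 8}, {2, 9}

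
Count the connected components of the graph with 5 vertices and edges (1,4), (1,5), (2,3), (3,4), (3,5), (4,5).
1 (components: {1, 2, 3, 4, 5})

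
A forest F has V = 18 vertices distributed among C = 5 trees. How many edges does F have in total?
13 (Each of the 5 component trees on V_i vertices has V_i - 1 edges; summing gives V - C = 18 - 5 = 13)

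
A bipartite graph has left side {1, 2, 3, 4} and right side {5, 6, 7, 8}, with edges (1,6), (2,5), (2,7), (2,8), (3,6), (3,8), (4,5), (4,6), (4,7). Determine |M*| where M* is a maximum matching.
4 (matching: (1,6), (2,5), (3,8), (4,7); upper bound min(|L|,|R|) = min(4,4) = 4)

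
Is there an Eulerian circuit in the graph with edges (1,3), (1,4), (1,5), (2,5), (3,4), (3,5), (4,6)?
No (6 vertices have odd degree: {1, 2, 3, 4, 5, 6}; Eulerian circuit requires 0)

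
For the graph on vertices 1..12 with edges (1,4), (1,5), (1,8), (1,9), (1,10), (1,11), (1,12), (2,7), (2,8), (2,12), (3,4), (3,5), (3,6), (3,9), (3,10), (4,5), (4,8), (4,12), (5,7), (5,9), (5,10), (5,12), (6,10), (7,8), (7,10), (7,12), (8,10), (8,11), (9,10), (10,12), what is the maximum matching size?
6 (matching: (1,9), (2,12), (3,4), (5,7), (6,10), (8,11); upper bound floor(n/2) = floor(12/2) = 6)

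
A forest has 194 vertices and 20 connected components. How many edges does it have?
174 (Each of the 20 component trees on V_i vertices has V_i - 1 edges; summing gives V - C = 194 - 20 = 174)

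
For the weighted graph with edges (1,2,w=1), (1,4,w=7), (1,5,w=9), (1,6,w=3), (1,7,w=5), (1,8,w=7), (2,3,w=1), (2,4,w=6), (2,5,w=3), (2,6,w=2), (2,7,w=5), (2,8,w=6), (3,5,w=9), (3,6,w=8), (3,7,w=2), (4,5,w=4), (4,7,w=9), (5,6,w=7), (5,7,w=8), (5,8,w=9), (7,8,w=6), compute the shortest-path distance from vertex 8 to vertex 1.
7 (path: 8 -> 1; weights 7 = 7)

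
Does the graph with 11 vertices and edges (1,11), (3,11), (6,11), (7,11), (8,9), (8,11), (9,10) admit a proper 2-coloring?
Yes. Partition: {1, 2, 3, 4, 5, 6, 7, 8, 10}, {9, 11}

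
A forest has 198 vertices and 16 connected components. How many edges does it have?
182 (Each of the 16 component trees on V_i vertices has V_i - 1 edges; summing gives V - C = 198 - 16 = 182)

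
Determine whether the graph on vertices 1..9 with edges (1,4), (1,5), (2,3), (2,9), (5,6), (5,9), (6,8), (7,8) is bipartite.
Yes. Partition: {1, 3, 6, 7, 9}, {2, 4, 5, 8}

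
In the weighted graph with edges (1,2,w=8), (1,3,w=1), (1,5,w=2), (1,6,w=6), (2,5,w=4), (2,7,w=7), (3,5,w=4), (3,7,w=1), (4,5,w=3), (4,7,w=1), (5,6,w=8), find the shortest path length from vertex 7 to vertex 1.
2 (path: 7 -> 3 -> 1; weights 1 + 1 = 2)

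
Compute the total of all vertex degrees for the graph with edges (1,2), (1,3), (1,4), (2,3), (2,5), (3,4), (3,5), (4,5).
16 (handshake: sum of degrees = 2|E| = 2 x 8 = 16)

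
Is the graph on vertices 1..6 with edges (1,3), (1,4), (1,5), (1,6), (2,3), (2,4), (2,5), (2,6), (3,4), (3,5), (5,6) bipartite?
No (odd cycle of length 3: 4 -> 1 -> 3 -> 4)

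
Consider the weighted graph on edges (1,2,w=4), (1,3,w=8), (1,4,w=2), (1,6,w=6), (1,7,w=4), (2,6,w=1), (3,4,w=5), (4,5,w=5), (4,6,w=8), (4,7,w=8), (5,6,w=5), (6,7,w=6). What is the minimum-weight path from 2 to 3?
11 (path: 2 -> 1 -> 4 -> 3; weights 4 + 2 + 5 = 11)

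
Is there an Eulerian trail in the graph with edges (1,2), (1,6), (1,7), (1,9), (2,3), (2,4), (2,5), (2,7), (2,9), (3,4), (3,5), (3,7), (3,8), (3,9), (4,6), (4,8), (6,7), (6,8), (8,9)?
Yes — and in fact it has an Eulerian circuit (the graph is connected and all 9 vertices have even degree)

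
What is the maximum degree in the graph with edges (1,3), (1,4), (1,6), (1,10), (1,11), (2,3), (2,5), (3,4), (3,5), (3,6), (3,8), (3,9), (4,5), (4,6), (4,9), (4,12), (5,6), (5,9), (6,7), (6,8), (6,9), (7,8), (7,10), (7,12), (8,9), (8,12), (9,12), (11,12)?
7 (attained at vertices 3, 6)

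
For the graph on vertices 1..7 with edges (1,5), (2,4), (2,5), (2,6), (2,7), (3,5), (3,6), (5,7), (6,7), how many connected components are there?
1 (components: {1, 2, 3, 4, 5, 6, 7})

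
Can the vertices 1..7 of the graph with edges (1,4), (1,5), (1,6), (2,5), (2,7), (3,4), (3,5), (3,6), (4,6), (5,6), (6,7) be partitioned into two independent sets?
No (odd cycle of length 3: 5 -> 1 -> 6 -> 5)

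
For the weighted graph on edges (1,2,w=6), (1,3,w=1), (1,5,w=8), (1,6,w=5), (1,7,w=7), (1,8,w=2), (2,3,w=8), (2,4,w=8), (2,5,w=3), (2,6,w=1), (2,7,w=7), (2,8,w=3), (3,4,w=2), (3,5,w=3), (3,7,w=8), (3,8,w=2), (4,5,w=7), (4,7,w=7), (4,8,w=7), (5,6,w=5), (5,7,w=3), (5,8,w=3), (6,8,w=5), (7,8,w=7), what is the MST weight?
15 (MST edges: (1,3,w=1), (1,8,w=2), (2,5,w=3), (2,6,w=1), (2,8,w=3), (3,4,w=2), (5,7,w=3); sum of weights 1 + 2 + 3 + 1 + 3 + 2 + 3 = 15)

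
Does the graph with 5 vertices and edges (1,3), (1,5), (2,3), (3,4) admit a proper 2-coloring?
Yes. Partition: {1, 2, 4}, {3, 5}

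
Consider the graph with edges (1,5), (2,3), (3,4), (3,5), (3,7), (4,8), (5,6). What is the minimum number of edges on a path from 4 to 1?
3 (path: 4 -> 3 -> 5 -> 1, 3 edges)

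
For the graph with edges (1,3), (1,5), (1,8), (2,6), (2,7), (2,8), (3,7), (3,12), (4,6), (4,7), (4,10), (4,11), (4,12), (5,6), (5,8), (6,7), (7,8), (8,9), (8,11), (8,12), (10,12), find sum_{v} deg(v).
42 (handshake: sum of degrees = 2|E| = 2 x 21 = 42)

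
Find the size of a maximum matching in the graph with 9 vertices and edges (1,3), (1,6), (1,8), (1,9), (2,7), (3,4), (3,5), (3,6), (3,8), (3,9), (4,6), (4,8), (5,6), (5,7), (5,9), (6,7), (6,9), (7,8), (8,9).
4 (matching: (2,7), (3,5), (4,8), (6,9); upper bound floor(n/2) = floor(9/2) = 4)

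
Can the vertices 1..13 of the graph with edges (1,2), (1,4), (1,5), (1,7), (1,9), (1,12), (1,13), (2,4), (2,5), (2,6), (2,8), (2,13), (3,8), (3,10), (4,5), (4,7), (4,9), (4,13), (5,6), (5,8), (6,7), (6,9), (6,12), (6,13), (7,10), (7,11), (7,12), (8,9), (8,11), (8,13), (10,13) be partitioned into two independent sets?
No (odd cycle of length 3: 13 -> 1 -> 4 -> 13)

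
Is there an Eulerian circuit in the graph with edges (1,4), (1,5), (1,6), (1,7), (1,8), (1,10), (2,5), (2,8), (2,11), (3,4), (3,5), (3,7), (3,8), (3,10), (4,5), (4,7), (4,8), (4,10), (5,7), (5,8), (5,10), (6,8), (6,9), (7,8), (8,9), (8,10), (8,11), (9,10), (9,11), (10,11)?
No (6 vertices have odd degree: {2, 3, 5, 6, 7, 10}; Eulerian circuit requires 0)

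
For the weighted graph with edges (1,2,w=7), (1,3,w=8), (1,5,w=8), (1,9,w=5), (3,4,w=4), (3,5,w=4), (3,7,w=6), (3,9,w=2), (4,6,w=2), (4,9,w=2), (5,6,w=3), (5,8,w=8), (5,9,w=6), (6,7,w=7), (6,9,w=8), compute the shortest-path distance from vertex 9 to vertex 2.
12 (path: 9 -> 1 -> 2; weights 5 + 7 = 12)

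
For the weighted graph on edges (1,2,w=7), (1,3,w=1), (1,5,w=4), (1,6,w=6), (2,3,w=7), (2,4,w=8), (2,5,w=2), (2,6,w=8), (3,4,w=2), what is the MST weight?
15 (MST edges: (1,3,w=1), (1,5,w=4), (1,6,w=6), (2,5,w=2), (3,4,w=2); sum of weights 1 + 4 + 6 + 2 + 2 = 15)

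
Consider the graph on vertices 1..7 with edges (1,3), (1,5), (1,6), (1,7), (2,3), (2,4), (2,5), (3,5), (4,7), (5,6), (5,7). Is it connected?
Yes (BFS from 1 visits [1, 3, 5, 6, 7, 2, 4] — all 7 vertices reached)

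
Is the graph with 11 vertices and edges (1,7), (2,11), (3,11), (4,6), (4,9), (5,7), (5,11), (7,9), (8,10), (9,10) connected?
Yes (BFS from 1 visits [1, 7, 5, 9, 11, 4, 10, 2, 3, 6, 8] — all 11 vertices reached)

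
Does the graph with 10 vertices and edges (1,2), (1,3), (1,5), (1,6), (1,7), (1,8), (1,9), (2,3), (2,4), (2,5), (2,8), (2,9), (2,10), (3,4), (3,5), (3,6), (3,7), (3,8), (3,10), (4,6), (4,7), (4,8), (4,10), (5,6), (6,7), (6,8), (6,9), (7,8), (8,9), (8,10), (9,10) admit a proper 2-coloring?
No (odd cycle of length 3: 2 -> 1 -> 3 -> 2)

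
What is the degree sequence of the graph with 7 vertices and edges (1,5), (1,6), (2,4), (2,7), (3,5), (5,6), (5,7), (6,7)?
[4, 3, 3, 2, 2, 1, 1] (degrees: deg(1)=2, deg(2)=2, deg(3)=1, deg(4)=1, deg(5)=4, deg(6)=3, deg(7)=3)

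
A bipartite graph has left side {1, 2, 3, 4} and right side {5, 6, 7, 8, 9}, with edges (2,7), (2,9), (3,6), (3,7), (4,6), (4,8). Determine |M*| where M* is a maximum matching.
3 (matching: (2,9), (3,7), (4,8); upper bound min(|L|,|R|) = min(4,5) = 4)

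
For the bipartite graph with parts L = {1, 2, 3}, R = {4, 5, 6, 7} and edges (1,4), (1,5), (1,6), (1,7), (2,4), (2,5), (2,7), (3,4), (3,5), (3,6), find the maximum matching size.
3 (matching: (1,7), (2,5), (3,6); upper bound min(|L|,|R|) = min(3,4) = 3)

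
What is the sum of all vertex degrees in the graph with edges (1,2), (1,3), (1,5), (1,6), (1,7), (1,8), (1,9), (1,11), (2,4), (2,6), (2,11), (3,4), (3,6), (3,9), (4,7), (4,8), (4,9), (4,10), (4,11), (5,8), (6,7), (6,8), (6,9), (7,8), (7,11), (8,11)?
52 (handshake: sum of degrees = 2|E| = 2 x 26 = 52)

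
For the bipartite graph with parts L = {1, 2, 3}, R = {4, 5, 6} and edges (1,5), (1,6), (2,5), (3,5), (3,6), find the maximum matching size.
2 (matching: (1,6), (2,5); upper bound min(|L|,|R|) = min(3,3) = 3)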